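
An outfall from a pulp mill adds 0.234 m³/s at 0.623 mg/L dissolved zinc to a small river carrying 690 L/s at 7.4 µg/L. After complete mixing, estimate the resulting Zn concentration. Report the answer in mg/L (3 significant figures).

0.163 mg/L

690 L/s = 0.69 m³/s.
7.4 µg/L = 0.0074 mg/L.
Conservation of mass across the mixing zone: C = (0.234·0.623 + 0.69·0.0074) / (0.234 + 0.69) = 0.1509/0.924 = 0.1633 mg/L.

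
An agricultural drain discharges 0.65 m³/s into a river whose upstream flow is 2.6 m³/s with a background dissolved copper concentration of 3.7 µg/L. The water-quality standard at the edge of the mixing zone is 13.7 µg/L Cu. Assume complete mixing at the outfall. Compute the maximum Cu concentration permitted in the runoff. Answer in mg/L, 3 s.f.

0.0537 mg/L

3.7 µg/L = 0.0037 mg/L.
13.7 µg/L = 0.0137 mg/L.
Mass balance: 0.0137·3.25 = 0.65·Cₑ + 2.6·0.0037.
Cₑ = (0.04453 − 0.00962) / 0.65 = 0.0537 mg/L.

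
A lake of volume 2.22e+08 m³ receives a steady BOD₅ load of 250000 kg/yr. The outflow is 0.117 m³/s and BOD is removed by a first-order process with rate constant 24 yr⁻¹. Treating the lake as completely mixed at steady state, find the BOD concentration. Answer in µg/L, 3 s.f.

Outflow Q = 0.117 m³/s × 3.156e+07 s/yr = 3.692e+06 m³/yr.
Steady-state CSTR mass balance: W = Q·C + k·V·C, so C = W/(Q + kV).
Q + kV = 3.692e+06 + 24·2.22e+08 = 5.332e+09 m³/yr.
C = 250000/5.332e+09 = 4.689e-05 kg/m³ = 0.04689 mg/L = 46.89 µg/L.

46.9 µg/L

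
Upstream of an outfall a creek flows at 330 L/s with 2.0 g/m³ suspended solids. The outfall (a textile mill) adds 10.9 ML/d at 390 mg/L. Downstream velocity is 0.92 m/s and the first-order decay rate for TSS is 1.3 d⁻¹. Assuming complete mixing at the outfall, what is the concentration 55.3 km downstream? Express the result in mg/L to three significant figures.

10.9 ML/d = 0.1262 m³/s.
330 L/s = 0.33 m³/s.
After complete mixing, C₀ = (0.1262·390 + 0.33·2) / 0.4562 = 109.3 mg/L.
Travel time t = 5.53e+04 m / 0.92 m/s = 6.011e+04 s = 0.6957 d.
C = 109.3·exp(−1.3·0.6957) = 109.3·0.4048 = 44.25 mg/L.

44.2 mg/L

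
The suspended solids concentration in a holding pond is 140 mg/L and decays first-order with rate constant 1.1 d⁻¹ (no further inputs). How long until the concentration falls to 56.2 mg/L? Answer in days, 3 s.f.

0.830 d

t = ln(C₀/C)/k = ln(140/56.2)/1.1 = 0.9127/1.1 = 0.8298 d.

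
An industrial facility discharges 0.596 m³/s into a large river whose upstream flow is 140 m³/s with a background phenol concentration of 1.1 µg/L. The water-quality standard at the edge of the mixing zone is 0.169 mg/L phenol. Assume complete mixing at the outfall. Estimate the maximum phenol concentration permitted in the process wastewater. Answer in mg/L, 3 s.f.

39.6 mg/L

1.1 µg/L = 0.0011 mg/L.
Mass balance: 0.169·140.6 = 0.596·Cₑ + 140·0.0011.
Cₑ = (23.76 − 0.154) / 0.596 = 39.61 mg/L.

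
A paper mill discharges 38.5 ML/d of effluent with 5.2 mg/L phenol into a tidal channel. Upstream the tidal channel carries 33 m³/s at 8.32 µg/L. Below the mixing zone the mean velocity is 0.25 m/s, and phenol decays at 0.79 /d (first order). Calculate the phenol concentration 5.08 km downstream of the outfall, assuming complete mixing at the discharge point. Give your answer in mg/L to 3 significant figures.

0.0644 mg/L

38.5 ML/d = 0.4456 m³/s.
8.32 µg/L = 0.00832 mg/L.
After complete mixing, C₀ = (0.4456·5.2 + 33·0.00832) / 33.45 = 0.07749 mg/L.
Travel time t = 5080 m / 0.25 m/s = 2.032e+04 s = 0.2352 d.
C = 0.07749·exp(−0.79·0.2352) = 0.07749·0.8304 = 0.06435 mg/L.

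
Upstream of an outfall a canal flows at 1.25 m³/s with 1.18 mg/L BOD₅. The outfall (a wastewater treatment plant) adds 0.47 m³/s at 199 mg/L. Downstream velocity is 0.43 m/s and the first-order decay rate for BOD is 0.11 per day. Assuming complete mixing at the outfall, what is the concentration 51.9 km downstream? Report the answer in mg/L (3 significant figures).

47.4 mg/L

After complete mixing, C₀ = (0.47·199 + 1.25·1.18) / 1.72 = 55.24 mg/L.
Travel time t = 5.19e+04 m / 0.43 m/s = 1.207e+05 s = 1.397 d.
C = 55.24·exp(−0.11·1.397) = 55.24·0.8576 = 47.37 mg/L.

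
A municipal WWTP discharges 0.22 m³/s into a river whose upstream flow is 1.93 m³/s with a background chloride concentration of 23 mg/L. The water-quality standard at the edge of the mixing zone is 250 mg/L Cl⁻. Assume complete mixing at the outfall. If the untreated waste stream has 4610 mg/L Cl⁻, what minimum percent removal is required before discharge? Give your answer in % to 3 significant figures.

51.4 %

Mass balance: 250·2.15 = 0.22·Cₑ + 1.93·23.
Cₑ = (537.5 − 44.39) / 0.22 = 2241 mg/L.
Required removal = 1 − 2241/4610 = 51.38 %.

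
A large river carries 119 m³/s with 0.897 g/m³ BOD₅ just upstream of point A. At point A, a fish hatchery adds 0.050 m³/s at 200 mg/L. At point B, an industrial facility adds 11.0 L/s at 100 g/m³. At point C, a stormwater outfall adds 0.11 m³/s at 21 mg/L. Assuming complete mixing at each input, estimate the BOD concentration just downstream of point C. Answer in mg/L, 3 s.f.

1.01 mg/L

After input A: C = (119·0.897 + 0.05·200) / 119 = 0.9806 mg/L.
11.0 L/s = 0.011 m³/s.
After input B: C = (119·0.9806 + 0.011·100) / 119.1 = 0.9898 mg/L.
After input C: C = (119.1·0.9898 + 0.11·21) / 119.2 = 1.008 mg/L.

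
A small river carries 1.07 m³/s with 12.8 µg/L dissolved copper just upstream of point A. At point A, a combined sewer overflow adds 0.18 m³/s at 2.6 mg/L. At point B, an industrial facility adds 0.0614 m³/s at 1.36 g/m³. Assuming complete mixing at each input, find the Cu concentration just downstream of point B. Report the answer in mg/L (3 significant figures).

12.8 µg/L = 0.0128 mg/L.
After input A: C = (1.07·0.0128 + 0.18·2.6) / 1.25 = 0.3854 mg/L.
After input B: C = (1.25·0.3854 + 0.0614·1.36) / 1.311 = 0.431 mg/L.

0.431 mg/L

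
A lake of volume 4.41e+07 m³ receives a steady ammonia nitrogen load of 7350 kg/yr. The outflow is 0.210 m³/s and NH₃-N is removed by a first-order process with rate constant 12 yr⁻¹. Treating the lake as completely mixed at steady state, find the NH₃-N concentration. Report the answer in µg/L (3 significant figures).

Outflow Q = 0.210 m³/s × 3.156e+07 s/yr = 6.627e+06 m³/yr.
Steady-state CSTR mass balance: W = Q·C + k·V·C, so C = W/(Q + kV).
Q + kV = 6.627e+06 + 12·4.41e+07 = 5.358e+08 m³/yr.
C = 7350/5.358e+08 = 1.372e-05 kg/m³ = 0.01372 mg/L = 13.72 µg/L.

13.7 µg/L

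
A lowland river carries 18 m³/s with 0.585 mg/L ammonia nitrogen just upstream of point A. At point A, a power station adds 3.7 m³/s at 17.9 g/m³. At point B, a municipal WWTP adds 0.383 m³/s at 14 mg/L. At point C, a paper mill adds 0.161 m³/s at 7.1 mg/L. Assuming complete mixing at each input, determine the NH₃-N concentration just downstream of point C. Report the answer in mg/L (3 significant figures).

3.74 mg/L

After input A: C = (18·0.585 + 3.7·17.9) / 21.7 = 3.537 mg/L.
After input B: C = (21.7·3.537 + 0.383·14) / 22.08 = 3.719 mg/L.
After input C: C = (22.08·3.719 + 0.161·7.1) / 22.24 = 3.743 mg/L.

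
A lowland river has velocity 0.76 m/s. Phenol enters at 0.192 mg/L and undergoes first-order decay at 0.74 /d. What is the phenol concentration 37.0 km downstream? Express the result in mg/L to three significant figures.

0.127 mg/L

Travel time t = 37.0 km / 0.76 m/s = 3.7e+04/0.76 = 4.868e+04 s = 0.5635 d.
First-order decay: C = 0.192·exp(−0.74·0.5635) = 0.192·0.659 = 0.1265 mg/L.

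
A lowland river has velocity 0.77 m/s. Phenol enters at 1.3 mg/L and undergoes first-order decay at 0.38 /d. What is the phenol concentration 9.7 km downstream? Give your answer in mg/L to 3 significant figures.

Travel time t = 9.7 km / 0.77 m/s = 9700/0.77 = 1.26e+04 s = 0.1458 d.
First-order decay: C = 1.3·exp(−0.38·0.1458) = 1.3·0.9461 = 1.23 mg/L.

1.23 mg/L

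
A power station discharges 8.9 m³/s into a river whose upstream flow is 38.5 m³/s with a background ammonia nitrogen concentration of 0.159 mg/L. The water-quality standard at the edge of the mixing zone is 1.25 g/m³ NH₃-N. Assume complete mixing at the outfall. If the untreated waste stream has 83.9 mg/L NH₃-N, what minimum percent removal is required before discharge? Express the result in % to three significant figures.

92.9 %

Mass balance: 1.25·47.4 = 8.9·Cₑ + 38.5·0.159.
Cₑ = (59.25 − 6.122) / 8.9 = 5.969 mg/L.
Required removal = 1 − 5.969/83.9 = 92.88 %.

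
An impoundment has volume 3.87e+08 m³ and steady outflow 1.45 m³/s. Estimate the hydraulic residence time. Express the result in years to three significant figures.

Q = 1.45 m³/s × 3.156e+07 s/yr = 4.576e+07 m³/yr.
Hydraulic residence time τ = V/Q = 3.87e+08/4.576e+07 = 8.457 yr.

8.46 yr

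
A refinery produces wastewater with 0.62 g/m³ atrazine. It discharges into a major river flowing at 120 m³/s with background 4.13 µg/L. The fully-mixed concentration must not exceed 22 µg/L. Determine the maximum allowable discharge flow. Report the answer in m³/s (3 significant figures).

4.13 µg/L = 0.00413 mg/L.
22 µg/L = 0.022 mg/L.
Mass balance at complete mixing: C_std·(Q_w + Q_r) = Q_w·C_e + Q_r·C_b.
Rearranging, Q_w = Q_r·(C_std − C_b)/(C_e − C_std) = 120·(0.022 − 0.00413) / (0.62 − 0.022) = 3.586 m³/s.

3.59 m³/s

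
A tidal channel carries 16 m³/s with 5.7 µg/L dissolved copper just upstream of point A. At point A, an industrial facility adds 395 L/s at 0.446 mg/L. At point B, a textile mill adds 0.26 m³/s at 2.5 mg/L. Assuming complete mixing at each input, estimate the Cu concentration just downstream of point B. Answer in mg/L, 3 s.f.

0.0551 mg/L

5.7 µg/L = 0.0057 mg/L.
395 L/s = 0.395 m³/s.
After input A: C = (16·0.0057 + 0.395·0.446) / 16.39 = 0.01631 mg/L.
After input B: C = (16.39·0.01631 + 0.26·2.5) / 16.66 = 0.05508 mg/L.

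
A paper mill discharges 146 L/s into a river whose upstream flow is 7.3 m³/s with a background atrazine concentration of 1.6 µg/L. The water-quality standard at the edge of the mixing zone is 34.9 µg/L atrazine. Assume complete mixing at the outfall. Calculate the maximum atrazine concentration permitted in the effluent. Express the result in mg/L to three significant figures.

146 L/s = 0.146 m³/s.
1.6 µg/L = 0.0016 mg/L.
34.9 µg/L = 0.0349 mg/L.
Mass balance: 0.0349·7.446 = 0.146·Cₑ + 7.3·0.0016.
Cₑ = (0.2599 − 0.01168) / 0.146 = 1.7 mg/L.

1.70 mg/L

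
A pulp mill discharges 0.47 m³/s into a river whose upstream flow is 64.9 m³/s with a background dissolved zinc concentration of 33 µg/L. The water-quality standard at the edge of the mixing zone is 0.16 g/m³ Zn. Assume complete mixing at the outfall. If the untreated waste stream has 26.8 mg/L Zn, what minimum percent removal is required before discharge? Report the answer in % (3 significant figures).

33 µg/L = 0.033 mg/L.
Mass balance: 0.16·65.37 = 0.47·Cₑ + 64.9·0.033.
Cₑ = (10.46 − 2.142) / 0.47 = 17.7 mg/L.
Required removal = 1 − 17.7/26.8 = 33.97 %.

34.0 %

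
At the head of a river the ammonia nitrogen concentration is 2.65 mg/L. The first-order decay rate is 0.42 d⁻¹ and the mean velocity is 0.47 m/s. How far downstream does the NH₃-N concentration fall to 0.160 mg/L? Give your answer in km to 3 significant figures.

From C = C₀·e^(−kt), t = ln(C₀/C)/k = ln(2.65/0.160)/0.42 = 2.807/0.42 = 6.684 d.
Distance = v·t = 0.47 m/s × 5.775e+05 s = 2.714e+05 m = 271.4 km.

271 km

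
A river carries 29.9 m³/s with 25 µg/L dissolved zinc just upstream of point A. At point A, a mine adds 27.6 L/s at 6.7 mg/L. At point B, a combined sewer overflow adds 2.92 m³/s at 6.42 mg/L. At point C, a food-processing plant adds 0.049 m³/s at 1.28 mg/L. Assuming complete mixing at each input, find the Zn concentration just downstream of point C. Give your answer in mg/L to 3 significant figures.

0.600 mg/L

25 µg/L = 0.025 mg/L.
27.6 L/s = 0.0276 m³/s.
After input A: C = (29.9·0.025 + 0.0276·6.7) / 29.93 = 0.03116 mg/L.
After input B: C = (29.93·0.03116 + 2.92·6.42) / 32.85 = 0.5991 mg/L.
After input C: C = (32.85·0.5991 + 0.049·1.28) / 32.9 = 0.6001 mg/L.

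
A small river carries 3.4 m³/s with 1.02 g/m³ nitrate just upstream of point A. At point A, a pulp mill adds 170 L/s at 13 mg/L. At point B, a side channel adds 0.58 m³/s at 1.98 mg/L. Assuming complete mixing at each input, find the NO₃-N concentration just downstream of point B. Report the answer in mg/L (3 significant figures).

1.64 mg/L

170 L/s = 0.17 m³/s.
After input A: C = (3.4·1.02 + 0.17·13) / 3.57 = 1.59 mg/L.
After input B: C = (3.57·1.59 + 0.58·1.98) / 4.15 = 1.645 mg/L.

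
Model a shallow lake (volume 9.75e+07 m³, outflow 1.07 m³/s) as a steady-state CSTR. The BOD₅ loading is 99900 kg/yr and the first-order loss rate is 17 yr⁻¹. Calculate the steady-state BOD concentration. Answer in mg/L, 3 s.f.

Outflow Q = 1.07 m³/s × 3.156e+07 s/yr = 3.377e+07 m³/yr.
Steady-state CSTR mass balance: W = Q·C + k·V·C, so C = W/(Q + kV).
Q + kV = 3.377e+07 + 17·9.75e+07 = 1.691e+09 m³/yr.
C = 99900/1.691e+09 = 5.907e-05 kg/m³ = 0.05907 mg/L.

0.0591 mg/L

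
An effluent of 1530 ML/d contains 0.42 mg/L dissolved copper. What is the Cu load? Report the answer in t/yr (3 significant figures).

235 t/yr

1530 ML/d = 17.71 m³/s.
Mass flux = Q·C = 17.71 m³/s × 0.42 g/m³ = 7.437 g/s.
= 7.437 g/s × 31.56 = 234.7 t/yr.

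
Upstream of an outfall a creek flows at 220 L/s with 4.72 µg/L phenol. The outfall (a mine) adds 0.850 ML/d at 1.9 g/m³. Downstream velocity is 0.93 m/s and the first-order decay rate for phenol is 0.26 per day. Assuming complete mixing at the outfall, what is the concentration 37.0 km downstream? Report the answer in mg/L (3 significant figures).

0.0762 mg/L

0.850 ML/d = 0.009838 m³/s.
220 L/s = 0.22 m³/s.
4.72 µg/L = 0.00472 mg/L.
After complete mixing, C₀ = (0.009838·1.9 + 0.22·0.00472) / 0.2298 = 0.08585 mg/L.
Travel time t = 3.7e+04 m / 0.93 m/s = 3.978e+04 s = 0.4605 d.
C = 0.08585·exp(−0.26·0.4605) = 0.08585·0.8872 = 0.07616 mg/L.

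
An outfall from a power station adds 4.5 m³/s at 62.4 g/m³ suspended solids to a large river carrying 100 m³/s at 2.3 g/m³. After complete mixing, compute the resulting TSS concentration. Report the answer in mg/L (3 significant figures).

4.89 mg/L

By mass balance at complete mixing, C = (4.5·62.4 + 100·2.3) / (4.5 + 100) = 510.8/104.5 = 4.888 mg/L.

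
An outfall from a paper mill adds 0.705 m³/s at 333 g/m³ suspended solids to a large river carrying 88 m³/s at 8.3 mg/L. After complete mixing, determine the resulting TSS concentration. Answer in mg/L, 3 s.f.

10.9 mg/L

Flow-weighted mixing gives C = (0.705·333 + 88·8.3) / (0.705 + 88) = 965.2/88.7 = 10.88 mg/L.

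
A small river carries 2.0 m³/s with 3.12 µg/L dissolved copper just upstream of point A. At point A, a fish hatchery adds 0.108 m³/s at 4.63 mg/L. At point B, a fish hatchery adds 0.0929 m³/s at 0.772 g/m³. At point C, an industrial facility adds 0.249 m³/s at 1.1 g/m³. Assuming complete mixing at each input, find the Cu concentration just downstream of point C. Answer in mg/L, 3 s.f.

0.348 mg/L

3.12 µg/L = 0.00312 mg/L.
After input A: C = (2·0.00312 + 0.108·4.63) / 2.108 = 0.2402 mg/L.
After input B: C = (2.108·0.2402 + 0.0929·0.772) / 2.201 = 0.2626 mg/L.
After input C: C = (2.201·0.2626 + 0.249·1.1) / 2.45 = 0.3477 mg/L.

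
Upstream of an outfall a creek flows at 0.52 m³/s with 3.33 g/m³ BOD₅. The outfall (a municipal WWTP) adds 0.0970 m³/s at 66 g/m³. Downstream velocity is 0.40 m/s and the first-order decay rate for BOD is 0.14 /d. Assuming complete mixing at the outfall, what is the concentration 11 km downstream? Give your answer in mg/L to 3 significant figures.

After complete mixing, C₀ = (0.097·66 + 0.52·3.33) / 0.617 = 13.18 mg/L.
Travel time t = 1.1e+04 m / 0.40 m/s = 2.75e+04 s = 0.3183 d.
C = 13.18·exp(−0.14·0.3183) = 13.18·0.9564 = 12.61 mg/L.

12.6 mg/L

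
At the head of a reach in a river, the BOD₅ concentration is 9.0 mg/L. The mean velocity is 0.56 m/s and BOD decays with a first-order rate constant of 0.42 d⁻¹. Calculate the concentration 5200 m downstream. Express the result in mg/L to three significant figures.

8.60 mg/L

Travel time t = 5200 m / 0.56 m/s = 5200/0.56 = 9286 s = 0.1075 d.
First-order decay: C = 9.0·exp(−0.42·0.1075) = 9.0·0.9559 = 8.603 mg/L.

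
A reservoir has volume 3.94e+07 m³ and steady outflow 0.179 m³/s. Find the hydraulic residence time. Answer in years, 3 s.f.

6.97 yr

Q = 0.179 m³/s × 3.156e+07 s/yr = 5.649e+06 m³/yr.
Hydraulic residence time τ = V/Q = 3.94e+07/5.649e+06 = 6.975 yr.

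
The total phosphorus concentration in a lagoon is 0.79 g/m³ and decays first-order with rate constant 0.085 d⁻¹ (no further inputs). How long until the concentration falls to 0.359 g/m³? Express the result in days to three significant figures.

t = ln(C₀/C)/k = ln(0.79/0.359)/0.085 = 0.7887/0.085 = 9.279 d.

9.28 d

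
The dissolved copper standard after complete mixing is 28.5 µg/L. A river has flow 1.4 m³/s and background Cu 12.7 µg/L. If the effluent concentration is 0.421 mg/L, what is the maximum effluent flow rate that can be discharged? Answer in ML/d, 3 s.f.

4.87 ML/d

12.7 µg/L = 0.0127 mg/L.
28.5 µg/L = 0.0285 mg/L.
Mass balance at complete mixing: C_std·(Q_w + Q_r) = Q_w·C_e + Q_r·C_b.
Rearranging, Q_w = Q_r·(C_std − C_b)/(C_e − C_std) = 1.4·(0.0285 − 0.0127) / (0.421 − 0.0285) = 0.05636 m³/s.
= 4.869 ML/d.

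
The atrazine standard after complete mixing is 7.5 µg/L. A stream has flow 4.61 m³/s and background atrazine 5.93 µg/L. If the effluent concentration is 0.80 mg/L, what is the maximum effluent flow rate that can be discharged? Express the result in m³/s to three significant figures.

0.00913 m³/s

5.93 µg/L = 0.00593 mg/L.
7.5 µg/L = 0.0075 mg/L.
Mass balance at complete mixing: C_std·(Q_w + Q_r) = Q_w·C_e + Q_r·C_b.
Rearranging, Q_w = Q_r·(C_std − C_b)/(C_e − C_std) = 4.61·(0.0075 − 0.00593) / (0.8 − 0.0075) = 0.009133 m³/s.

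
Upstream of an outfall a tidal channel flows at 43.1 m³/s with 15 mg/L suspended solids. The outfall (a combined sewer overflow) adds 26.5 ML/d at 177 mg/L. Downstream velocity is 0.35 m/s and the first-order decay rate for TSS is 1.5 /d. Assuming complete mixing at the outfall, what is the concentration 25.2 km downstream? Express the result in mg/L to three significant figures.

26.5 ML/d = 0.3067 m³/s.
After complete mixing, C₀ = (0.3067·177 + 43.1·15) / 43.41 = 16.14 mg/L.
Travel time t = 2.52e+04 m / 0.35 m/s = 7.2e+04 s = 0.8333 d.
C = 16.14·exp(−1.5·0.8333) = 16.14·0.2865 = 4.626 mg/L.

4.63 mg/L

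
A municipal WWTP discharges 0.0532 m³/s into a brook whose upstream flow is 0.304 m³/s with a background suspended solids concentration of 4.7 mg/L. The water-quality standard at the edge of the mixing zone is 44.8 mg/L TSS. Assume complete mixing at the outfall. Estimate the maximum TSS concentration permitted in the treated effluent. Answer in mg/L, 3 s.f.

Mass balance: 44.8·0.3572 = 0.0532·Cₑ + 0.304·4.7.
Cₑ = (16 − 1.429) / 0.0532 = 273.9 mg/L.

274 mg/L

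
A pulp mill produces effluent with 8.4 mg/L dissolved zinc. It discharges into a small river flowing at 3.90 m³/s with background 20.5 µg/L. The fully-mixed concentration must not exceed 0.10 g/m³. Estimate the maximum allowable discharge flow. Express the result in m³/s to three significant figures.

0.0374 m³/s

20.5 µg/L = 0.0205 mg/L.
Mass balance at complete mixing: C_std·(Q_w + Q_r) = Q_w·C_e + Q_r·C_b.
Rearranging, Q_w = Q_r·(C_std − C_b)/(C_e − C_std) = 3.90·(0.1 − 0.0205) / (8.4 − 0.1) = 0.03736 m³/s.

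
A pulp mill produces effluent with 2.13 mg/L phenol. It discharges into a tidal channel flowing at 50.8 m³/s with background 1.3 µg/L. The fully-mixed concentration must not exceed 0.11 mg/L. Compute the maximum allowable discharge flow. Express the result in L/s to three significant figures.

2730 L/s

1.3 µg/L = 0.0013 mg/L.
Mass balance at complete mixing: C_std·(Q_w + Q_r) = Q_w·C_e + Q_r·C_b.
Rearranging, Q_w = Q_r·(C_std − C_b)/(C_e − C_std) = 50.8·(0.11 − 0.0013) / (2.13 − 0.11) = 2.734 m³/s.
= 2734 L/s.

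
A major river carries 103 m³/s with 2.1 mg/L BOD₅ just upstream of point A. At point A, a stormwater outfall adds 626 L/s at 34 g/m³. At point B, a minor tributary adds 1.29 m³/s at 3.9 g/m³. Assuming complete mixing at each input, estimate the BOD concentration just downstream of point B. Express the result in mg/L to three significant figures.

626 L/s = 0.626 m³/s.
After input A: C = (103·2.1 + 0.626·34) / 103.6 = 2.293 mg/L.
After input B: C = (103.6·2.293 + 1.29·3.9) / 104.9 = 2.312 mg/L.

2.31 mg/L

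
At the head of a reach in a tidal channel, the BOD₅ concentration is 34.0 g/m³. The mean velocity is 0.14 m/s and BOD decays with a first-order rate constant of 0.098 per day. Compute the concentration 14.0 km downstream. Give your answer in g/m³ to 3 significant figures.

Travel time t = 14.0 km / 0.14 m/s = 1.4e+04/0.14 = 1e+05 s = 1.157 d.
First-order decay: C = 34.0·exp(−0.098·1.157) = 34.0·0.8928 = 30.35 g/m³.

30.4 g/m³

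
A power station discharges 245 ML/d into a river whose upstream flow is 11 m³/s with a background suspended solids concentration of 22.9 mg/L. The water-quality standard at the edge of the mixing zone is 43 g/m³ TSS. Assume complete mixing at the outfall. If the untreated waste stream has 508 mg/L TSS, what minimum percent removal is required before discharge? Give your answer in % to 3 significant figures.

245 ML/d = 2.836 m³/s.
Mass balance: 43·13.84 = 2.836·Cₑ + 11·22.9.
Cₑ = (594.9 − 251.9) / 2.836 = 121 mg/L.
Required removal = 1 − 121/508 = 76.19 %.

76.2 %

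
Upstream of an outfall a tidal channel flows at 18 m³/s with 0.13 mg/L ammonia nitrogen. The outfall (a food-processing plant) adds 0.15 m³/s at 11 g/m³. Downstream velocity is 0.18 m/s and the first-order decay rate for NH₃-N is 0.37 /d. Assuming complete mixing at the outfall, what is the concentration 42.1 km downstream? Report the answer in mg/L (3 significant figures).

After complete mixing, C₀ = (0.15·11 + 18·0.13) / 18.15 = 0.2198 mg/L.
Travel time t = 4.21e+04 m / 0.18 m/s = 2.339e+05 s = 2.707 d.
C = 0.2198·exp(−0.37·2.707) = 0.2198·0.3673 = 0.08074 mg/L.

0.0807 mg/L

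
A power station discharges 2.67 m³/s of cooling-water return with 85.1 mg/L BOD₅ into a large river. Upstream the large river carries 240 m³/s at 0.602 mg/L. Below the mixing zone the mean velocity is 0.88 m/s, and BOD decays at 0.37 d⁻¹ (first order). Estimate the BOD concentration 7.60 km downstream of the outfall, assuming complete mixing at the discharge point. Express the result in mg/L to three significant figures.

1.48 mg/L

After complete mixing, C₀ = (2.67·85.1 + 240·0.602) / 242.7 = 1.532 mg/L.
Travel time t = 7600 m / 0.88 m/s = 8636 s = 0.09996 d.
C = 1.532·exp(−0.37·0.09996) = 1.532·0.9637 = 1.476 mg/L.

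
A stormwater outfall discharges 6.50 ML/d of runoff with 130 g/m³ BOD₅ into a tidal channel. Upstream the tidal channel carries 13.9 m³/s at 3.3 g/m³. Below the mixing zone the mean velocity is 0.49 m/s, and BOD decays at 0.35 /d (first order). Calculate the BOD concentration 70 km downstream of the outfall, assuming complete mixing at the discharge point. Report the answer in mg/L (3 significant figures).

6.50 ML/d = 0.07523 m³/s.
After complete mixing, C₀ = (0.07523·130 + 13.9·3.3) / 13.98 = 3.982 mg/L.
Travel time t = 7e+04 m / 0.49 m/s = 1.429e+05 s = 1.653 d.
C = 3.982·exp(−0.35·1.653) = 3.982·0.5606 = 2.232 mg/L.

2.23 mg/L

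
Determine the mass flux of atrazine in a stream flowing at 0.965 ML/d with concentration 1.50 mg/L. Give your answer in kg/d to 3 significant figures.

1.45 kg/d

0.965 ML/d = 0.01117 m³/s.
Mass flux = Q·C = 0.01117 m³/s × 1.5 g/m³ = 0.01675 g/s.
= 0.01675 g/s × 86.4 = 1.448 kg/d.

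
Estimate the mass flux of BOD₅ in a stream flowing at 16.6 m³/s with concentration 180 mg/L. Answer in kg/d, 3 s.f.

Mass flux = Q·C = 16.6 m³/s × 180 g/m³ = 2988 g/s.
= 2988 g/s × 86.4 = 2.582e+05 kg/d.

258000 kg/d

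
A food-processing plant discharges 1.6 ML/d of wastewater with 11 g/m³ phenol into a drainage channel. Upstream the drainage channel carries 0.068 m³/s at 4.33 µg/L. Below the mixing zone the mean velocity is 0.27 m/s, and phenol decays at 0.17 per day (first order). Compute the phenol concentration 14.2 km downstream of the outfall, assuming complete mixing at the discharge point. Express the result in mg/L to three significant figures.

1.6 ML/d = 0.01852 m³/s.
4.33 µg/L = 0.00433 mg/L.
After complete mixing, C₀ = (0.01852·11 + 0.068·0.00433) / 0.08652 = 2.358 mg/L.
Travel time t = 1.42e+04 m / 0.27 m/s = 5.259e+04 s = 0.6087 d.
C = 2.358·exp(−0.17·0.6087) = 2.358·0.9017 = 2.126 mg/L.

2.13 mg/L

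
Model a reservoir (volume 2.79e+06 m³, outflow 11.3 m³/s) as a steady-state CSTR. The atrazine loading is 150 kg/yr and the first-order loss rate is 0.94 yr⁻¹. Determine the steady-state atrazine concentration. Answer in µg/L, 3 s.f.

Outflow Q = 11.3 m³/s × 3.156e+07 s/yr = 3.566e+08 m³/yr.
Steady-state CSTR mass balance: W = Q·C + k·V·C, so C = W/(Q + kV).
Q + kV = 3.566e+08 + 0.94·2.79e+06 = 3.592e+08 m³/yr.
C = 150/3.592e+08 = 4.176e-07 kg/m³ = 0.0004176 mg/L = 0.4176 µg/L.

0.418 µg/L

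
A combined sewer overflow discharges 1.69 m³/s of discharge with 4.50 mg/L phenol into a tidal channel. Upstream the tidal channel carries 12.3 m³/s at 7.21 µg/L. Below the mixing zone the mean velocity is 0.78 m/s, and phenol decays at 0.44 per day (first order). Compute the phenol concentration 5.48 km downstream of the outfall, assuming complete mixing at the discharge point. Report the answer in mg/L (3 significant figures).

0.531 mg/L

7.21 µg/L = 0.00721 mg/L.
After complete mixing, C₀ = (1.69·4.5 + 12.3·0.00721) / 13.99 = 0.5499 mg/L.
Travel time t = 5480 m / 0.78 m/s = 7026 s = 0.08132 d.
C = 0.5499·exp(−0.44·0.08132) = 0.5499·0.9649 = 0.5306 mg/L.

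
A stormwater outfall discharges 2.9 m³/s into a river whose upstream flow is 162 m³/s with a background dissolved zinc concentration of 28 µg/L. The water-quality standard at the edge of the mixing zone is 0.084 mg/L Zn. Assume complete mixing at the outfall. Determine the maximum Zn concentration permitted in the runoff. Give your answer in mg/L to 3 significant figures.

28 µg/L = 0.028 mg/L.
Mass balance: 0.084·164.9 = 2.9·Cₑ + 162·0.028.
Cₑ = (13.85 − 4.536) / 2.9 = 3.212 mg/L.

3.21 mg/L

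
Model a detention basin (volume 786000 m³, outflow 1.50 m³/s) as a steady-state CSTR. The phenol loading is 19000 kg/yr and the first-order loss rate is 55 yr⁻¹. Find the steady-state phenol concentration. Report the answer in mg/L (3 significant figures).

0.210 mg/L

Outflow Q = 1.50 m³/s × 3.156e+07 s/yr = 4.734e+07 m³/yr.
Steady-state CSTR mass balance: W = Q·C + k·V·C, so C = W/(Q + kV).
Q + kV = 4.734e+07 + 55·786000 = 9.057e+07 m³/yr.
C = 19000/9.057e+07 = 0.0002098 kg/m³ = 0.2098 mg/L.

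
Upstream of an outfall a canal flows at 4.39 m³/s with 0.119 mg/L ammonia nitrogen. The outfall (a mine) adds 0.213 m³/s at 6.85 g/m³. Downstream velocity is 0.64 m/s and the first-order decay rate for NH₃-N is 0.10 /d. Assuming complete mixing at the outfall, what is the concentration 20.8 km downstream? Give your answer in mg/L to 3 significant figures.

After complete mixing, C₀ = (0.213·6.85 + 4.39·0.119) / 4.603 = 0.4305 mg/L.
Travel time t = 2.08e+04 m / 0.64 m/s = 3.25e+04 s = 0.3762 d.
C = 0.4305·exp(−0.10·0.3762) = 0.4305·0.9631 = 0.4146 mg/L.

0.415 mg/L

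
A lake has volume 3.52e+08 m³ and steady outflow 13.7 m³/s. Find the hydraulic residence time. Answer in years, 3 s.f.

0.814 yr

Q = 13.7 m³/s × 3.156e+07 s/yr = 4.323e+08 m³/yr.
Hydraulic residence time τ = V/Q = 3.52e+08/4.323e+08 = 0.8142 yr.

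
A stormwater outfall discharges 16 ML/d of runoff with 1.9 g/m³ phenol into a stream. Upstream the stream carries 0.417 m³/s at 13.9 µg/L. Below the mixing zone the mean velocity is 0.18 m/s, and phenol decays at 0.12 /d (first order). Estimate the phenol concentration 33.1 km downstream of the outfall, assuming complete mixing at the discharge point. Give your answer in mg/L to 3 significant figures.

0.460 mg/L

16 ML/d = 0.1852 m³/s.
13.9 µg/L = 0.0139 mg/L.
After complete mixing, C₀ = (0.1852·1.9 + 0.417·0.0139) / 0.6022 = 0.5939 mg/L.
Travel time t = 3.31e+04 m / 0.18 m/s = 1.839e+05 s = 2.128 d.
C = 0.5939·exp(−0.12·2.128) = 0.5939·0.7746 = 0.4601 mg/L.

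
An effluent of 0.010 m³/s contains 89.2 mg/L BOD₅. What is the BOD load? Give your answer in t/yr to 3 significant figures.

Mass flux = Q·C = 0.01 m³/s × 89.2 g/m³ = 0.892 g/s.
= 0.892 g/s × 31.56 = 28.15 t/yr.

28.1 t/yr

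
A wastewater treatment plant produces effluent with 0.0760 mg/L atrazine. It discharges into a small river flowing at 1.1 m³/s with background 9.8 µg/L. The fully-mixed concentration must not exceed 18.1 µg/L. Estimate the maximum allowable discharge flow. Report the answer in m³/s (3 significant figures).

0.158 m³/s

9.8 µg/L = 0.0098 mg/L.
18.1 µg/L = 0.0181 mg/L.
Mass balance at complete mixing: C_std·(Q_w + Q_r) = Q_w·C_e + Q_r·C_b.
Rearranging, Q_w = Q_r·(C_std − C_b)/(C_e − C_std) = 1.1·(0.0181 − 0.0098) / (0.076 − 0.0181) = 0.1577 m³/s.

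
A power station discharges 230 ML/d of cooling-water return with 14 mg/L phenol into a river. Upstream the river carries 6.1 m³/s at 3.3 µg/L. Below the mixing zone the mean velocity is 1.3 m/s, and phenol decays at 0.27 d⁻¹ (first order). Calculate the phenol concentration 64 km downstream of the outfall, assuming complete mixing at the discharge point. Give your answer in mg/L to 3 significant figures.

3.65 mg/L

230 ML/d = 2.662 m³/s.
3.3 µg/L = 0.0033 mg/L.
After complete mixing, C₀ = (2.662·14 + 6.1·0.0033) / 8.762 = 4.256 mg/L.
Travel time t = 6.4e+04 m / 1.3 m/s = 4.923e+04 s = 0.5698 d.
C = 4.256·exp(−0.27·0.5698) = 4.256·0.8574 = 3.649 mg/L.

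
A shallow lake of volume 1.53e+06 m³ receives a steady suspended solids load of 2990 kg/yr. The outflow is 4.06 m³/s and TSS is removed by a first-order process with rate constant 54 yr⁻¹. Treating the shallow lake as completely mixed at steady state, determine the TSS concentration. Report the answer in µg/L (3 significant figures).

Outflow Q = 4.06 m³/s × 3.156e+07 s/yr = 1.281e+08 m³/yr.
Steady-state CSTR mass balance: W = Q·C + k·V·C, so C = W/(Q + kV).
Q + kV = 1.281e+08 + 54·1.53e+06 = 2.107e+08 m³/yr.
C = 2990/2.107e+08 = 1.419e-05 kg/m³ = 0.01419 mg/L = 14.19 µg/L.

14.2 µg/L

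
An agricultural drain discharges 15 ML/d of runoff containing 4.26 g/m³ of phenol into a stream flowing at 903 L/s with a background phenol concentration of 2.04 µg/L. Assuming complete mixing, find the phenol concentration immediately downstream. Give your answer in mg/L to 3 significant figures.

15 ML/d = 0.1736 m³/s.
903 L/s = 0.903 m³/s.
2.04 µg/L = 0.00204 mg/L.
Flow-weighted mixing gives C = (0.1736·4.26 + 0.903·0.00204) / (0.1736 + 0.903) = 0.7414/1.077 = 0.6887 mg/L.

0.689 mg/L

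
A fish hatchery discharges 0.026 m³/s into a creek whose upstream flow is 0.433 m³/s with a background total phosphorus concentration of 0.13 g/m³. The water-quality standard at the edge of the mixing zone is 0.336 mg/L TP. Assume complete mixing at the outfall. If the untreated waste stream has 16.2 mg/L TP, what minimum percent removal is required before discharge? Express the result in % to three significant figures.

Mass balance: 0.336·0.459 = 0.026·Cₑ + 0.433·0.13.
Cₑ = (0.1542 − 0.05629) / 0.026 = 3.767 mg/L.
Required removal = 1 − 3.767/16.2 = 76.75 %.

76.7 %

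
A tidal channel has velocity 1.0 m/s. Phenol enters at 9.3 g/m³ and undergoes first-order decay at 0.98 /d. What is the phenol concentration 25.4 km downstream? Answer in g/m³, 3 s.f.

6.97 g/m³

Travel time t = 25.4 km / 1.0 m/s = 2.54e+04/1.0 = 2.54e+04 s = 0.294 d.
First-order decay: C = 9.3·exp(−0.98·0.294) = 9.3·0.7497 = 6.972 g/m³.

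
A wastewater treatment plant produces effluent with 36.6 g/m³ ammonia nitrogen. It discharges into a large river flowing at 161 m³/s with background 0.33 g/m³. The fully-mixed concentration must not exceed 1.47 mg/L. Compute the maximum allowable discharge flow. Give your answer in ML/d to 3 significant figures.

451 ML/d

Mass balance at complete mixing: C_std·(Q_w + Q_r) = Q_w·C_e + Q_r·C_b.
Rearranging, Q_w = Q_r·(C_std − C_b)/(C_e − C_std) = 161·(1.47 − 0.33) / (36.6 − 1.47) = 5.225 m³/s.
= 451.4 ML/d.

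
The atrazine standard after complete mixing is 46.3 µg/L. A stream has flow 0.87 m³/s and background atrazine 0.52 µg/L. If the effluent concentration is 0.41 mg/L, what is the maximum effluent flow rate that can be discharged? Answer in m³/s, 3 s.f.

0.52 µg/L = 0.00052 mg/L.
46.3 µg/L = 0.0463 mg/L.
Mass balance at complete mixing: C_std·(Q_w + Q_r) = Q_w·C_e + Q_r·C_b.
Rearranging, Q_w = Q_r·(C_std − C_b)/(C_e − C_std) = 0.87·(0.0463 − 0.00052) / (0.41 − 0.0463) = 0.1095 m³/s.

0.110 m³/s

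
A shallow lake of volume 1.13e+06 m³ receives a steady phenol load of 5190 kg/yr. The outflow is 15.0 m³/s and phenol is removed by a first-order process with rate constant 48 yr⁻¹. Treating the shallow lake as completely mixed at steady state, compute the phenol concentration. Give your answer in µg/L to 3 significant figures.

Outflow Q = 15.0 m³/s × 3.156e+07 s/yr = 4.734e+08 m³/yr.
Steady-state CSTR mass balance: W = Q·C + k·V·C, so C = W/(Q + kV).
Q + kV = 4.734e+08 + 48·1.13e+06 = 5.276e+08 m³/yr.
C = 5190/5.276e+08 = 9.837e-06 kg/m³ = 0.009837 mg/L = 9.837 µg/L.

9.84 µg/L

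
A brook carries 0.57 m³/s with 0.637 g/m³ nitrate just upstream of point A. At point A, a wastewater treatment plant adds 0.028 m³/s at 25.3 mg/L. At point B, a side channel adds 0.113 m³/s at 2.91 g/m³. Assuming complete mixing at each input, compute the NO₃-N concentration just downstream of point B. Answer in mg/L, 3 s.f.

1.97 mg/L

After input A: C = (0.57·0.637 + 0.028·25.3) / 0.598 = 1.792 mg/L.
After input B: C = (0.598·1.792 + 0.113·2.91) / 0.711 = 1.97 mg/L.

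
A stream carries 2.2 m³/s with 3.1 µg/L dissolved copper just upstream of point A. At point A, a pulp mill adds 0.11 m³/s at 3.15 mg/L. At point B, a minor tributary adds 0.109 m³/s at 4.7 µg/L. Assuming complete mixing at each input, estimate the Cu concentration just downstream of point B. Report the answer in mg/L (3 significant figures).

3.1 µg/L = 0.0031 mg/L.
After input A: C = (2.2·0.0031 + 0.11·3.15) / 2.31 = 0.153 mg/L.
4.7 µg/L = 0.0047 mg/L.
After input B: C = (2.31·0.153 + 0.109·0.0047) / 2.419 = 0.1463 mg/L.

0.146 mg/L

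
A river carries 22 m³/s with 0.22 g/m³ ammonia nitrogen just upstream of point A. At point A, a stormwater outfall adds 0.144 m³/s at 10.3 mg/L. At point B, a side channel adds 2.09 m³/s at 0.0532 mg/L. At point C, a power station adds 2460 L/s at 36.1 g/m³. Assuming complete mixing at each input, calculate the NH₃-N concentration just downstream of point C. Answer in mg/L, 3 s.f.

3.57 mg/L

After input A: C = (22·0.22 + 0.144·10.3) / 22.14 = 0.2855 mg/L.
After input B: C = (22.14·0.2855 + 2.09·0.0532) / 24.23 = 0.2655 mg/L.
2460 L/s = 2.46 m³/s.
After input C: C = (24.23·0.2655 + 2.46·36.1) / 26.69 = 3.568 mg/L.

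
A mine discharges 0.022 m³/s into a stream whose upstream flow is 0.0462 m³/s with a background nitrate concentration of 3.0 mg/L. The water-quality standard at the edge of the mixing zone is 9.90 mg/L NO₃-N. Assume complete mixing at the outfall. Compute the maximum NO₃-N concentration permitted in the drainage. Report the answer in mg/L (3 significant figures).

24.4 mg/L

Mass balance: 9.9·0.0682 = 0.022·Cₑ + 0.0462·3.
Cₑ = (0.6752 − 0.1386) / 0.022 = 24.39 mg/L.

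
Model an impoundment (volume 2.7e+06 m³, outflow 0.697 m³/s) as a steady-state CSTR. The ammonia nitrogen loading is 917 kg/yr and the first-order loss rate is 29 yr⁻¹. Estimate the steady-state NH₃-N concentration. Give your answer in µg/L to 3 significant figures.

Outflow Q = 0.697 m³/s × 3.156e+07 s/yr = 2.2e+07 m³/yr.
Steady-state CSTR mass balance: W = Q·C + k·V·C, so C = W/(Q + kV).
Q + kV = 2.2e+07 + 29·2.7e+06 = 1.003e+08 m³/yr.
C = 917/1.003e+08 = 9.143e-06 kg/m³ = 0.009143 mg/L = 9.143 µg/L.

9.14 µg/L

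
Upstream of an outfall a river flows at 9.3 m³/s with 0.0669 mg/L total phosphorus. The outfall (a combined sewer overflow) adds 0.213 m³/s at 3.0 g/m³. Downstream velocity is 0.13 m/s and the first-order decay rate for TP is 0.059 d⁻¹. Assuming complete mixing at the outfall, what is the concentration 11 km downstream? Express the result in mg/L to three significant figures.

0.125 mg/L

After complete mixing, C₀ = (0.213·3 + 9.3·0.0669) / 9.513 = 0.1326 mg/L.
Travel time t = 1.1e+04 m / 0.13 m/s = 8.462e+04 s = 0.9793 d.
C = 0.1326·exp(−0.059·0.9793) = 0.1326·0.9439 = 0.1251 mg/L.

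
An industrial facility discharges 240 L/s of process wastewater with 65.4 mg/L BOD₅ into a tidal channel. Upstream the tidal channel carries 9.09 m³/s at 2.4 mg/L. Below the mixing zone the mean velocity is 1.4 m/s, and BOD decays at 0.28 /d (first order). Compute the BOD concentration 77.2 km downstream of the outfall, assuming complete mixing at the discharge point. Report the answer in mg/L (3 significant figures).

240 L/s = 0.24 m³/s.
After complete mixing, C₀ = (0.24·65.4 + 9.09·2.4) / 9.33 = 4.021 mg/L.
Travel time t = 7.72e+04 m / 1.4 m/s = 5.514e+04 s = 0.6382 d.
C = 4.021·exp(−0.28·0.6382) = 4.021·0.8364 = 3.363 mg/L.

3.36 mg/L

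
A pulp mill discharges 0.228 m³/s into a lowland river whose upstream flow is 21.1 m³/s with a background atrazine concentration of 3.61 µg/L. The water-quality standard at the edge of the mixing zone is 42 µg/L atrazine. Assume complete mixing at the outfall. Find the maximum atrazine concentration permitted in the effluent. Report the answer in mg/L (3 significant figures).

3.59 mg/L

3.61 µg/L = 0.00361 mg/L.
42 µg/L = 0.042 mg/L.
Mass balance: 0.042·21.33 = 0.228·Cₑ + 21.1·0.00361.
Cₑ = (0.8958 − 0.07617) / 0.228 = 3.595 mg/L.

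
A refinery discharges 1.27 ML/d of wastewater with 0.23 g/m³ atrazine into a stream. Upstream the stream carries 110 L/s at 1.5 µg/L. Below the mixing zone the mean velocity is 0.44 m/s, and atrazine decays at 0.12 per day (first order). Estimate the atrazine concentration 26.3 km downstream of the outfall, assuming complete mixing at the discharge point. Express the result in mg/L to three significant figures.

0.0262 mg/L

1.27 ML/d = 0.0147 m³/s.
110 L/s = 0.11 m³/s.
1.5 µg/L = 0.0015 mg/L.
After complete mixing, C₀ = (0.0147·0.23 + 0.11·0.0015) / 0.1247 = 0.02843 mg/L.
Travel time t = 2.63e+04 m / 0.44 m/s = 5.977e+04 s = 0.6918 d.
C = 0.02843·exp(−0.12·0.6918) = 0.02843·0.9203 = 0.02617 mg/L.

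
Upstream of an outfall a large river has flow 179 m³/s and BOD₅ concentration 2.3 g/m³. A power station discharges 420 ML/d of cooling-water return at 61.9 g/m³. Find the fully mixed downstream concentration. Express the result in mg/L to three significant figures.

3.88 mg/L

420 ML/d = 4.861 m³/s.
By mass balance at complete mixing, C = (4.861·61.9 + 179·2.3) / (4.861 + 179) = 712.6/183.9 = 3.876 mg/L.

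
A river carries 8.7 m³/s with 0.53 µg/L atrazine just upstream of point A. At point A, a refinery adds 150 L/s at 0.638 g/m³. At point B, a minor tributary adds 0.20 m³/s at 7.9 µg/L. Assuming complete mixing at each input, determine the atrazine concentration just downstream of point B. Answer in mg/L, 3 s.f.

0.53 µg/L = 0.00053 mg/L.
150 L/s = 0.15 m³/s.
After input A: C = (8.7·0.00053 + 0.15·0.638) / 8.85 = 0.01133 mg/L.
7.9 µg/L = 0.0079 mg/L.
After input B: C = (8.85·0.01133 + 0.2·0.0079) / 9.05 = 0.01126 mg/L.

0.0113 mg/L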